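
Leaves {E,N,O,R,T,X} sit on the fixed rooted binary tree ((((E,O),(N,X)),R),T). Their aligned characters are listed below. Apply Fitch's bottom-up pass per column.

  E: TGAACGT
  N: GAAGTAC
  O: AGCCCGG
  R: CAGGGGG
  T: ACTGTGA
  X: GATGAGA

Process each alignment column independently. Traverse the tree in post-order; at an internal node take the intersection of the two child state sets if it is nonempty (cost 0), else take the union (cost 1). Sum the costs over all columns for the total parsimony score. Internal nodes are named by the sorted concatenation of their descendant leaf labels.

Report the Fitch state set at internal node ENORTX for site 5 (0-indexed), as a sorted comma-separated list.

[col 0] EO: children E:{T}, O:{A} ∪→ {A,T}; cost 1
[col 0] NX: children N:{G}, X:{G} ∩→ {G}; cost 0
[col 0] ENOX: children EO:{A,T}, NX:{G} ∪→ {A,G,T}; cost 1
[col 0] ENORX: children ENOX:{A,G,T}, R:{C} ∪→ {A,C,G,T}; cost 1
[col 0] ENORTX: children ENORX:{A,C,G,T}, T:{A} ∩→ {A}; cost 0
[col 1] EO: children E:{G}, O:{G} ∩→ {G}; cost 0
[col 1] NX: children N:{A}, X:{A} ∩→ {A}; cost 0
[col 1] ENOX: children EO:{G}, NX:{A} ∪→ {A,G}; cost 1
[col 1] ENORX: children ENOX:{A,G}, R:{A} ∩→ {A}; cost 0
[col 1] ENORTX: children ENORX:{A}, T:{C} ∪→ {A,C}; cost 1
[col 2] EO: children E:{A}, O:{C} ∪→ {A,C}; cost 1
[col 2] NX: children N:{A}, X:{T} ∪→ {A,T}; cost 1
[col 2] ENOX: children EO:{A,C}, NX:{A,T} ∩→ {A}; cost 0
[col 2] ENORX: children ENOX:{A}, R:{G} ∪→ {A,G}; cost 1
[col 2] ENORTX: children ENORX:{A,G}, T:{T} ∪→ {A,G,T}; cost 1
[col 3] EO: children E:{A}, O:{C} ∪→ {A,C}; cost 1
[col 3] NX: children N:{G}, X:{G} ∩→ {G}; cost 0
[col 3] ENOX: children EO:{A,C}, NX:{G} ∪→ {A,C,G}; cost 1
[col 3] ENORX: children ENOX:{A,C,G}, R:{G} ∩→ {G}; cost 0
[col 3] ENORTX: children ENORX:{G}, T:{G} ∩→ {G}; cost 0
[col 4] EO: children E:{C}, O:{C} ∩→ {C}; cost 0
[col 4] NX: children N:{T}, X:{A} ∪→ {A,T}; cost 1
[col 4] ENOX: children EO:{C}, NX:{A,T} ∪→ {A,C,T}; cost 1
[col 4] ENORX: children ENOX:{A,C,T}, R:{G} ∪→ {A,C,G,T}; cost 1
[col 4] ENORTX: children ENORX:{A,C,G,T}, T:{T} ∩→ {T}; cost 0
[col 5] EO: children E:{G}, O:{G} ∩→ {G}; cost 0
[col 5] NX: children N:{A}, X:{G} ∪→ {A,G}; cost 1
[col 5] ENOX: children EO:{G}, NX:{A,G} ∩→ {G}; cost 0
[col 5] ENORX: children ENOX:{G}, R:{G} ∩→ {G}; cost 0
[col 5] ENORTX: children ENORX:{G}, T:{G} ∩→ {G}; cost 0
[col 6] EO: children E:{T}, O:{G} ∪→ {G,T}; cost 1
[col 6] NX: children N:{C}, X:{A} ∪→ {A,C}; cost 1
[col 6] ENOX: children EO:{G,T}, NX:{A,C} ∪→ {A,C,G,T}; cost 1
[col 6] ENORX: children ENOX:{A,C,G,T}, R:{G} ∩→ {G}; cost 0
[col 6] ENORTX: children ENORX:{G}, T:{A} ∪→ {A,G}; cost 1
per-site changes: [3, 2, 4, 2, 3, 1, 4]; total = 19

G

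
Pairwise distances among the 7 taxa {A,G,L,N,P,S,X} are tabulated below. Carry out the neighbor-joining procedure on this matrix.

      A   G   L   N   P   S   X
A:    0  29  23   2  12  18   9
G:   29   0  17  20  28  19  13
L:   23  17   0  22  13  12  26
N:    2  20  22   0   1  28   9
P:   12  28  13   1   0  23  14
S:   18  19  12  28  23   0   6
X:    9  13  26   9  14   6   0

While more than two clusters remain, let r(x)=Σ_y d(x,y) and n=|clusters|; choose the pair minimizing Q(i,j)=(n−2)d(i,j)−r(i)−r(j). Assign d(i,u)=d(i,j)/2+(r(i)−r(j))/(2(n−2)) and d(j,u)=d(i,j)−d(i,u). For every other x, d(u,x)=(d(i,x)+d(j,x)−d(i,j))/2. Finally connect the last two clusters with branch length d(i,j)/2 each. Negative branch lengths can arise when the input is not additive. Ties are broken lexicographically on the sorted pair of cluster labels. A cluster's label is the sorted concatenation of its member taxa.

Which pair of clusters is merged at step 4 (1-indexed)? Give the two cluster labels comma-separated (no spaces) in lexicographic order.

step 1: merge (N,P) at d=1, Q=-168; branch lengths N→-2/5, P→7/5; new cluster NP
  updated: d(A,NP)=13/2, d(G,NP)=47/2, d(L,NP)=17, d(NP,S)=25, d(NP,X)=11
step 2: merge (A,NP) at d=13/2, Q=-285/2; branch lengths A→57/16, NP→47/16; new cluster ANP
  updated: d(ANP,G)=23, d(ANP,L)=67/4, d(ANP,S)=73/4, d(ANP,X)=27/4
step 3: merge (ANP,X) at d=27/4, Q=-385/4; branch lengths ANP→133/24, X→29/24; new cluster ANPX
  updated: d(ANPX,G)=117/8, d(ANPX,L)=18, d(ANPX,S)=35/4
step 4: merge (ANPX,S) at d=35/4, Q=-509/8; branch lengths ANPX→153/32, S→127/32; new cluster ANPSX
  updated: d(ANPSX,G)=199/16, d(ANPSX,L)=85/8
step 5: merge (ANPSX,G) at d=199/16, Q=-641/16; branch lengths ANPSX→97/32, G→301/32; new cluster AGNPSX
  updated: d(AGNPSX,L)=243/32
step 6: merge (AGNPSX,L) at d=243/32; branch lengths AGNPSX→243/64, L→243/64; new cluster AGLNPSX
final tree: (((((A:57/16,(N:-2/5,P:7/5):47/16):133/24,X:29/24):153/32,S:127/32):97/32,G:301/32):243/64,L:243/64)
total length: 1377/32

ANPX,S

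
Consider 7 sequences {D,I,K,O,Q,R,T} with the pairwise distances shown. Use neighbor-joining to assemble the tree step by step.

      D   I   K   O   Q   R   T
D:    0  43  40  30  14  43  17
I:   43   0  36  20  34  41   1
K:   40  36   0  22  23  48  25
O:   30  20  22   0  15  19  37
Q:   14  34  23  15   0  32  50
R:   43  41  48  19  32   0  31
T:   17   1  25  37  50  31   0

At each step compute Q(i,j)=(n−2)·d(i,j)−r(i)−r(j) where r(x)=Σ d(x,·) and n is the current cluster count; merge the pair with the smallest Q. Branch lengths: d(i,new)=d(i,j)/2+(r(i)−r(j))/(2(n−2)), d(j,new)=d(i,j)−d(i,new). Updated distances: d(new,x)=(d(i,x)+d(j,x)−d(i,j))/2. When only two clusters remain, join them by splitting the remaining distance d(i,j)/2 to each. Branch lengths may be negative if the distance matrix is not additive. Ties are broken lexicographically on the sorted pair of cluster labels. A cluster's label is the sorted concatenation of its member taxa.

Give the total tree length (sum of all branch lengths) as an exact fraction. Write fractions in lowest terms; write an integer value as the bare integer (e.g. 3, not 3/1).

step 1: merge (I,T) at d=1, Q=-331; branch lengths I→19/10, T→-9/10; new cluster IT
  updated: d(D,IT)=59/2, d(IT,K)=30, d(IT,O)=28, d(IT,Q)=83/2, d(IT,R)=71/2
step 2: merge (D,Q) at d=14, Q=-226; branch lengths D→87/8, Q→25/8; new cluster DQ
  updated: d(DQ,IT)=57/2, d(DQ,K)=49/2, d(DQ,O)=31/2, d(DQ,R)=61/2
step 3: merge (O,R) at d=19, Q=-321/2; branch lengths O→17/12, R→211/12; new cluster OR
  updated: d(DQ,OR)=27/2, d(IT,OR)=89/4, d(K,OR)=51/2
step 4: merge (DQ,OR) at d=27/2, Q=-403/4; branch lengths DQ→129/16, OR→87/16; new cluster DOQR
  updated: d(DOQR,IT)=149/8, d(DOQR,K)=73/4
step 5: merge (DOQR,IT) at d=149/8, Q=-535/8; branch lengths DOQR→55/16, IT→243/16; new cluster DIOQRT
  updated: d(DIOQRT,K)=237/16
step 6: merge (DIOQRT,K) at d=237/16; branch lengths DIOQRT→237/32, K→237/32; new cluster DIKOQRT
final tree: ((((D:87/8,Q:25/8):129/16,(O:17/12,R:211/12):87/16):55/16,(I:19/10,T:-9/10):243/16):237/32,K:237/32)
total length: 1295/16

1295/16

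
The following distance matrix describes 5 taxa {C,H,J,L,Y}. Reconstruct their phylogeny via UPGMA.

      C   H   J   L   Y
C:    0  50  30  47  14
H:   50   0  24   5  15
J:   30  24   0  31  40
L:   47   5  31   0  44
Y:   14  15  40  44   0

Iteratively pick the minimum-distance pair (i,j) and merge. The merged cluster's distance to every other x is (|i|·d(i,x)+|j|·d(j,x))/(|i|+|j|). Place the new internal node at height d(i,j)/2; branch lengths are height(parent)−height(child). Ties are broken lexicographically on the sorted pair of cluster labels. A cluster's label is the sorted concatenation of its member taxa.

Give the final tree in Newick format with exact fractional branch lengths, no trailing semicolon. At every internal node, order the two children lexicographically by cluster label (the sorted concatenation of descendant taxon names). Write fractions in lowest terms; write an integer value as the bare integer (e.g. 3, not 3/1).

iteration 1: select H,L (d=5); attach at lengths (5/2, 5/2); label the merged cluster HL
  updated: d(C,HL)=97/2, d(HL,J)=55/2, d(HL,Y)=59/2
iteration 2: select C,Y (d=14); attach at lengths (7, 7); label the merged cluster CY
  updated: d(CY,HL)=39, d(CY,J)=35
iteration 3: select HL,J (d=55/2); attach at lengths (45/4, 55/4); label the merged cluster HJL
  updated: d(CY,HJL)=113/3
iteration 4: select CY,HJL (d=113/3); attach at lengths (71/6, 61/12); label the merged cluster CHJLY
final tree: ((C:7,Y:7):71/6,((H:5/2,L:5/2):45/4,J:55/4):61/12)
total length: 731/12

((C:7,Y:7):71/6,((H:5/2,L:5/2):45/4,J:55/4):61/12)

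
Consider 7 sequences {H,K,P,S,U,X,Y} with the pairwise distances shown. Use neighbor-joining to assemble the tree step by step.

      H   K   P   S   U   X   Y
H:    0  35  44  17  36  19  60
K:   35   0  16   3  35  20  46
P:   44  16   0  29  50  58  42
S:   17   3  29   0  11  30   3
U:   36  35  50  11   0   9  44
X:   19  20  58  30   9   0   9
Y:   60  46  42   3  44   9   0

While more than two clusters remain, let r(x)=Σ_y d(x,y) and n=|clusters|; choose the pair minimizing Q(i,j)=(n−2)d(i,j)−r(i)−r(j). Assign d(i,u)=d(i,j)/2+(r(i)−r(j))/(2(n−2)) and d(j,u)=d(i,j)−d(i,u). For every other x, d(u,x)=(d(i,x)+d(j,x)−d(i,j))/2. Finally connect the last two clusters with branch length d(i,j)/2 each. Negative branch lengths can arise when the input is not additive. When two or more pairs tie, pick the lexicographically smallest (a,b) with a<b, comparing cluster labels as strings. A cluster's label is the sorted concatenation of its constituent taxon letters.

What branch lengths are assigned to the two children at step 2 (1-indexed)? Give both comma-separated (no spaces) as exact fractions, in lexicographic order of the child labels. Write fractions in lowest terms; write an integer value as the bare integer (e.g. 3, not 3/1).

iteration 1: select K,P (d=16, Q=-314); attach at lengths (-2/5, 82/5); label the merged cluster KP
  updated: d(H,KP)=63/2, d(KP,S)=8, d(KP,U)=69/2, d(KP,X)=31, d(KP,Y)=36
iteration 2: select X,Y (d=9, Q=-214); attach at lengths (-9/4, 45/4); label the merged cluster XY
  updated: d(H,XY)=35, d(KP,XY)=29, d(S,XY)=12, d(U,XY)=22
iteration 3: select U,XY (d=22, Q=-271/2); attach at lengths (143/12, 121/12); label the merged cluster UXY
  updated: d(H,UXY)=49/2, d(KP,UXY)=83/4, d(S,UXY)=1/2
iteration 4: select H,KP (d=63/2, Q=-281/4); attach at lengths (303/16, 201/16); label the merged cluster HKP
  updated: d(HKP,S)=-13/4, d(HKP,UXY)=55/8
iteration 5: select HKP,S (d=-13/4, Q=-33/8); attach at lengths (25/16, -77/16); label the merged cluster HKPS
  updated: d(HKPS,UXY)=85/16
iteration 6: select HKPS,UXY (d=85/16); attach at lengths (85/32, 85/32); label the merged cluster HKPSUXY
final tree: (((H:303/16,(K:-2/5,P:82/5):201/16):25/16,S:-77/16):85/32,(U:143/12,(X:-9/4,Y:45/4):121/12):85/32)
total length: 1289/16

-9/4,45/4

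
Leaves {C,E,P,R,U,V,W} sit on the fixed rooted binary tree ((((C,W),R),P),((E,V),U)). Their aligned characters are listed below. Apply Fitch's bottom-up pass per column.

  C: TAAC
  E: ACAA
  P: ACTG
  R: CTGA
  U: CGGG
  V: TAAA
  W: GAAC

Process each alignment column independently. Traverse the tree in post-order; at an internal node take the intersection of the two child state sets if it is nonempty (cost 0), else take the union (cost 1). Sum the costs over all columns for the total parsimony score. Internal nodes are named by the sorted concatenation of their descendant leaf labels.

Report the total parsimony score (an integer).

site 0, node CW: C={T} ∪ W={G} → {G,T} (+1)
site 0, node CRW: CW={G,T} ∪ R={C} → {C,G,T} (+1)
site 0, node CPRW: CRW={C,G,T} ∪ P={A} → {A,C,G,T} (+1)
site 0, node EV: E={A} ∪ V={T} → {A,T} (+1)
site 0, node EUV: EV={A,T} ∪ U={C} → {A,C,T} (+1)
site 0, node CEPRUVW: CPRW={A,C,G,T} ∩ EUV={A,C,T} → {A,C,T} (+0)
site 1, node CW: C={A} ∩ W={A} → {A} (+0)
site 1, node CRW: CW={A} ∪ R={T} → {A,T} (+1)
site 1, node CPRW: CRW={A,T} ∪ P={C} → {A,C,T} (+1)
site 1, node EV: E={C} ∪ V={A} → {A,C} (+1)
site 1, node EUV: EV={A,C} ∪ U={G} → {A,C,G} (+1)
site 1, node CEPRUVW: CPRW={A,C,T} ∩ EUV={A,C,G} → {A,C} (+0)
site 2, node CW: C={A} ∩ W={A} → {A} (+0)
site 2, node CRW: CW={A} ∪ R={G} → {A,G} (+1)
site 2, node CPRW: CRW={A,G} ∪ P={T} → {A,G,T} (+1)
site 2, node EV: E={A} ∩ V={A} → {A} (+0)
site 2, node EUV: EV={A} ∪ U={G} → {A,G} (+1)
site 2, node CEPRUVW: CPRW={A,G,T} ∩ EUV={A,G} → {A,G} (+0)
site 3, node CW: C={C} ∩ W={C} → {C} (+0)
site 3, node CRW: CW={C} ∪ R={A} → {A,C} (+1)
site 3, node CPRW: CRW={A,C} ∪ P={G} → {A,C,G} (+1)
site 3, node EV: E={A} ∩ V={A} → {A} (+0)
site 3, node EUV: EV={A} ∪ U={G} → {A,G} (+1)
site 3, node CEPRUVW: CPRW={A,C,G} ∩ EUV={A,G} → {A,G} (+0)
per-site changes: [5, 4, 3, 3]; total = 15

15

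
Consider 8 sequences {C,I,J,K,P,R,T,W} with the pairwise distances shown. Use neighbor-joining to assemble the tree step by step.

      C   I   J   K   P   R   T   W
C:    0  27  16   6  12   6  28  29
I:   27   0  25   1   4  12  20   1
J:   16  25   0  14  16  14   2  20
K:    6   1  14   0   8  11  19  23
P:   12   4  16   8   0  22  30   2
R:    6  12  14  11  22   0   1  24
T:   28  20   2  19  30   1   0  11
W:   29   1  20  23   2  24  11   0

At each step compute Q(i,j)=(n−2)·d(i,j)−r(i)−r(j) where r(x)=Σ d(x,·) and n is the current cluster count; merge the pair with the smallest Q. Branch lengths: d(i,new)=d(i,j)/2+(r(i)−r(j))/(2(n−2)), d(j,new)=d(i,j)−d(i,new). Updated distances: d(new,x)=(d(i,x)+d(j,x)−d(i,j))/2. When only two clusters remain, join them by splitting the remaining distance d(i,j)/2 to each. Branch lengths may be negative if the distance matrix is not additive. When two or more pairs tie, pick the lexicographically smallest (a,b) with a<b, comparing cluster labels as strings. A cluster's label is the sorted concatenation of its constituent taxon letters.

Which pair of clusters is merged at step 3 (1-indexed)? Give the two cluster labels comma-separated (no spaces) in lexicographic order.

IW,P

iteration 1: select J,T (d=2, Q=-206); attach at lengths (2/3, 4/3); label the merged cluster JT
  updated: d(C,JT)=21, d(I,JT)=43/2, d(JT,K)=31/2, d(JT,P)=22, d(JT,R)=13/2, d(JT,W)=29/2
iteration 2: select I,W (d=1, Q=-155); attach at lengths (-11/5, 16/5); label the merged cluster IW
  updated: d(C,IW)=55/2, d(IW,JT)=35/2, d(IW,K)=23/2, d(IW,P)=5/2, d(IW,R)=35/2
iteration 3: select IW,P (d=5/2, Q=-133); attach at lengths (5/2, 0); label the merged cluster IPW
  updated: d(C,IPW)=37/2, d(IPW,JT)=37/2, d(IPW,K)=17/2, d(IPW,R)=37/2
iteration 4: select JT,R (d=13/2, Q=-84); attach at lengths (13/2, 0); label the merged cluster JRT
  updated: d(C,JRT)=41/4, d(IPW,JRT)=61/4, d(JRT,K)=10
iteration 5: select C,JRT (d=41/4, Q=-199/4); attach at lengths (79/16, 85/16); label the merged cluster CJRT
  updated: d(CJRT,IPW)=47/4, d(CJRT,K)=23/8
iteration 6: select CJRT,IPW (d=47/4, Q=-185/8); attach at lengths (49/16, 139/16); label the merged cluster CIJPRTW
  updated: d(CIJPRTW,K)=-3/16
iteration 7: select CIJPRTW,K (d=-3/16); attach at lengths (-3/32, -3/32); label the merged cluster CIJKPRTW
final tree: (((C:79/16,((J:2/3,T:4/3):13/2,R:0):85/16):49/16,((I:-11/5,W:16/5):5/2,P:0):139/16):-3/32,K:-3/32)
total length: 541/16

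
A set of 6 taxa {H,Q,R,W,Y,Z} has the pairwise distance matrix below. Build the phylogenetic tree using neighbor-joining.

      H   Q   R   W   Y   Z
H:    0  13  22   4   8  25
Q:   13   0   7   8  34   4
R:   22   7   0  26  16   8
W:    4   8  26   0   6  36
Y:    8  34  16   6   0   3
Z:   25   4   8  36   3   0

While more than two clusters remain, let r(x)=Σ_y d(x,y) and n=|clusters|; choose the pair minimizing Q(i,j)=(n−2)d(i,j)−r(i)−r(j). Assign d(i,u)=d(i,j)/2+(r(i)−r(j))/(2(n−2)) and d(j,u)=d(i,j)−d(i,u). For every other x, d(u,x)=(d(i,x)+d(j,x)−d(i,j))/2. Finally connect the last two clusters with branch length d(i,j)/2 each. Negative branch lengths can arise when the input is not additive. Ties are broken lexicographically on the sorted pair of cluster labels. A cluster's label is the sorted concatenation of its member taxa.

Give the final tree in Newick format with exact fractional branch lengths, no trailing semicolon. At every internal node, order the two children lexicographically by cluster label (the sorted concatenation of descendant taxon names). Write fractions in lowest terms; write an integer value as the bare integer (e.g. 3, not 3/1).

(((((H:1,W:3):7/2,Y:3/2):199/16,Z:13/16):27/16,Q:49/16):63/32,R:63/32)

1. join H+W (d=4, Q=-136) ⇒ HW; edges |H|=1, |W|=3
  updated: d(HW,Q)=17/2, d(HW,R)=22, d(HW,Y)=5, d(HW,Z)=57/2
2. join HW+Y (d=5, Q=-107) ⇒ HWY; edges |HW|=7/2, |Y|=3/2
  updated: d(HWY,Q)=75/4, d(HWY,R)=33/2, d(HWY,Z)=53/4
3. join HWY+Z (d=53/4, Q=-189/4) ⇒ HWYZ; edges |HWY|=199/16, |Z|=13/16
  updated: d(HWYZ,Q)=19/4, d(HWYZ,R)=45/8
4. join HWYZ+Q (d=19/4, Q=-139/8) ⇒ HQWYZ; edges |HWYZ|=27/16, |Q|=49/16
  updated: d(HQWYZ,R)=63/16
5. join HQWYZ+R (d=63/16) ⇒ HQRWYZ; edges |HQWYZ|=63/32, |R|=63/32
final tree: (((((H:1,W:3):7/2,Y:3/2):199/16,Z:13/16):27/16,Q:49/16):63/32,R:63/32)
total length: 495/16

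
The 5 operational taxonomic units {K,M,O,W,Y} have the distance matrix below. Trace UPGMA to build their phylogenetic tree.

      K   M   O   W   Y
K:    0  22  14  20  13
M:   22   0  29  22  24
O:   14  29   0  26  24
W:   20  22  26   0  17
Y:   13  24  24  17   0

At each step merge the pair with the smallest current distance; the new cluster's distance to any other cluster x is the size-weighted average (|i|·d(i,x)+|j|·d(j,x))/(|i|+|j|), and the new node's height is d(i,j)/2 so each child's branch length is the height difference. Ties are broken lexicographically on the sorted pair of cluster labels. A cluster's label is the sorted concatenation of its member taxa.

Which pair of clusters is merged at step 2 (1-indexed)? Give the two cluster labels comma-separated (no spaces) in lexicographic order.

KY,W

1. join K+Y (d=13) ⇒ KY; edges |K|=13/2, |Y|=13/2
  updated: d(KY,M)=23, d(KY,O)=19, d(KY,W)=37/2
2. join KY+W (d=37/2) ⇒ KWY; edges |KY|=11/4, |W|=37/4
  updated: d(KWY,M)=68/3, d(KWY,O)=64/3
3. join KWY+O (d=64/3) ⇒ KOWY; edges |KWY|=17/12, |O|=32/3
  updated: d(KOWY,M)=97/4
4. join KOWY+M (d=97/4) ⇒ KMOWY; edges |KOWY|=35/24, |M|=97/8
final tree: ((((K:13/2,Y:13/2):11/4,W:37/4):17/12,O:32/3):35/24,M:97/8)
total length: 152/3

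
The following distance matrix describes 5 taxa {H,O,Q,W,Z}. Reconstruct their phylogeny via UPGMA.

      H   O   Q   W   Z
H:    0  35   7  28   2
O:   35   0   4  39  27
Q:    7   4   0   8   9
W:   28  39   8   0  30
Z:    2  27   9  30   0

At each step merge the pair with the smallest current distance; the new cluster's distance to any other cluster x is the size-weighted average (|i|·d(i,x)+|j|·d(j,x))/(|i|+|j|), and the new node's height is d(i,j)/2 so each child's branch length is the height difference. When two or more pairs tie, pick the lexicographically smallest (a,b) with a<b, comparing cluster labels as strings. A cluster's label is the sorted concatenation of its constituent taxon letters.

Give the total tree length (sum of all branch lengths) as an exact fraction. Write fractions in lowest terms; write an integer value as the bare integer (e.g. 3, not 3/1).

step 1: merge (H,Z) at d=2; branch lengths H→1, Z→1; new cluster HZ
  updated: d(HZ,O)=31, d(HZ,Q)=8, d(HZ,W)=29
step 2: merge (O,Q) at d=4; branch lengths O→2, Q→2; new cluster OQ
  updated: d(HZ,OQ)=39/2, d(OQ,W)=47/2
step 3: merge (HZ,OQ) at d=39/2; branch lengths HZ→35/4, OQ→31/4; new cluster HOQZ
  updated: d(HOQZ,W)=105/4
step 4: merge (HOQZ,W) at d=105/4; branch lengths HOQZ→27/8, W→105/8; new cluster HOQWZ
final tree: (((H:1,Z:1):35/4,(O:2,Q:2):31/4):27/8,W:105/8)
total length: 39

39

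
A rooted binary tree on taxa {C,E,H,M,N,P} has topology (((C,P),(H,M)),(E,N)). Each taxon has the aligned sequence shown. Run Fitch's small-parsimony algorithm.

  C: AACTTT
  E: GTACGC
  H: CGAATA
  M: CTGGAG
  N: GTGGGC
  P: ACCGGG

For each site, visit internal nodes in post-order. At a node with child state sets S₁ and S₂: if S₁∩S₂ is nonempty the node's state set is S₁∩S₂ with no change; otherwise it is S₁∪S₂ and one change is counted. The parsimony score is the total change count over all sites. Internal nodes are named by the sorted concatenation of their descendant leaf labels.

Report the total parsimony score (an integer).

17

[col 0] CP: children C:{A}, P:{A} ∩→ {A}; cost 0
[col 0] HM: children H:{C}, M:{C} ∩→ {C}; cost 0
[col 0] CHMP: children CP:{A}, HM:{C} ∪→ {A,C}; cost 1
[col 0] EN: children E:{G}, N:{G} ∩→ {G}; cost 0
[col 0] CEHMNP: children CHMP:{A,C}, EN:{G} ∪→ {A,C,G}; cost 1
[col 1] CP: children C:{A}, P:{C} ∪→ {A,C}; cost 1
[col 1] HM: children H:{G}, M:{T} ∪→ {G,T}; cost 1
[col 1] CHMP: children CP:{A,C}, HM:{G,T} ∪→ {A,C,G,T}; cost 1
[col 1] EN: children E:{T}, N:{T} ∩→ {T}; cost 0
[col 1] CEHMNP: children CHMP:{A,C,G,T}, EN:{T} ∩→ {T}; cost 0
[col 2] CP: children C:{C}, P:{C} ∩→ {C}; cost 0
[col 2] HM: children H:{A}, M:{G} ∪→ {A,G}; cost 1
[col 2] CHMP: children CP:{C}, HM:{A,G} ∪→ {A,C,G}; cost 1
[col 2] EN: children E:{A}, N:{G} ∪→ {A,G}; cost 1
[col 2] CEHMNP: children CHMP:{A,C,G}, EN:{A,G} ∩→ {A,G}; cost 0
[col 3] CP: children C:{T}, P:{G} ∪→ {G,T}; cost 1
[col 3] HM: children H:{A}, M:{G} ∪→ {A,G}; cost 1
[col 3] CHMP: children CP:{G,T}, HM:{A,G} ∩→ {G}; cost 0
[col 3] EN: children E:{C}, N:{G} ∪→ {C,G}; cost 1
[col 3] CEHMNP: children CHMP:{G}, EN:{C,G} ∩→ {G}; cost 0
[col 4] CP: children C:{T}, P:{G} ∪→ {G,T}; cost 1
[col 4] HM: children H:{T}, M:{A} ∪→ {A,T}; cost 1
[col 4] CHMP: children CP:{G,T}, HM:{A,T} ∩→ {T}; cost 0
[col 4] EN: children E:{G}, N:{G} ∩→ {G}; cost 0
[col 4] CEHMNP: children CHMP:{T}, EN:{G} ∪→ {G,T}; cost 1
[col 5] CP: children C:{T}, P:{G} ∪→ {G,T}; cost 1
[col 5] HM: children H:{A}, M:{G} ∪→ {A,G}; cost 1
[col 5] CHMP: children CP:{G,T}, HM:{A,G} ∩→ {G}; cost 0
[col 5] EN: children E:{C}, N:{C} ∩→ {C}; cost 0
[col 5] CEHMNP: children CHMP:{G}, EN:{C} ∪→ {C,G}; cost 1
per-site changes: [2, 3, 3, 3, 3, 3]; total = 17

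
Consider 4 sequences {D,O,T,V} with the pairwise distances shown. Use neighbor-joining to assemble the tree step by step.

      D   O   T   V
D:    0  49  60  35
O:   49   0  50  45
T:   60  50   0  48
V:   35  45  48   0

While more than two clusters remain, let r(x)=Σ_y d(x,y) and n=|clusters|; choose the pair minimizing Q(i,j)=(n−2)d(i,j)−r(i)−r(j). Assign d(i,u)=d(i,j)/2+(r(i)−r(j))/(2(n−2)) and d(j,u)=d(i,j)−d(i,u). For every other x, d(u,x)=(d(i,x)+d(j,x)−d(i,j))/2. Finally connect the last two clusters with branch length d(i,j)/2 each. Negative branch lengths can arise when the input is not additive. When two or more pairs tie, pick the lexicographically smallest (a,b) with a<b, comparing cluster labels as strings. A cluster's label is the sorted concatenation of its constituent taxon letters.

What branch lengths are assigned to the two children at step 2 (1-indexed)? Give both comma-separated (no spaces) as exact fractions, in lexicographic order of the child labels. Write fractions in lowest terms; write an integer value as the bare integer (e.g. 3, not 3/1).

1. join D+V (d=35, Q=-202) ⇒ DV; edges |D|=43/2, |V|=27/2
  updated: d(DV,O)=59/2, d(DV,T)=73/2
2. join DV+O (d=59/2, Q=-116) ⇒ DOV; edges |DV|=8, |O|=43/2
  updated: d(DOV,T)=57/2
3. join DOV+T (d=57/2) ⇒ DOTV; edges |DOV|=57/4, |T|=57/4
final tree: (((D:43/2,V:27/2):8,O:43/2):57/4,T:57/4)
total length: 93

8,43/2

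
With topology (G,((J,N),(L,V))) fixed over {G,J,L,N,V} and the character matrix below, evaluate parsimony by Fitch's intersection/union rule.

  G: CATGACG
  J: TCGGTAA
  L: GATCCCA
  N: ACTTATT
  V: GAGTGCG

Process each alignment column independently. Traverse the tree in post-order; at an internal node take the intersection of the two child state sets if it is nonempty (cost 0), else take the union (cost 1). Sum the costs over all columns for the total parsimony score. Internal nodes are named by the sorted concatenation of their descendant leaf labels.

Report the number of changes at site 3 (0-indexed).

JN@0: {T} ∪ {A} = {A,T} (union, +1)
LV@0: {G} ∩ {G} = {G} (intersection, +0)
JLNV@0: {A,T} ∪ {G} = {A,G,T} (union, +1)
GJLNV@0: {C} ∪ {A,G,T} = {A,C,G,T} (union, +1)
JN@1: {C} ∩ {C} = {C} (intersection, +0)
LV@1: {A} ∩ {A} = {A} (intersection, +0)
JLNV@1: {C} ∪ {A} = {A,C} (union, +1)
GJLNV@1: {A} ∩ {A,C} = {A} (intersection, +0)
JN@2: {G} ∪ {T} = {G,T} (union, +1)
LV@2: {T} ∪ {G} = {G,T} (union, +1)
JLNV@2: {G,T} ∩ {G,T} = {G,T} (intersection, +0)
GJLNV@2: {T} ∩ {G,T} = {T} (intersection, +0)
JN@3: {G} ∪ {T} = {G,T} (union, +1)
LV@3: {C} ∪ {T} = {C,T} (union, +1)
JLNV@3: {G,T} ∩ {C,T} = {T} (intersection, +0)
GJLNV@3: {G} ∪ {T} = {G,T} (union, +1)
JN@4: {T} ∪ {A} = {A,T} (union, +1)
LV@4: {C} ∪ {G} = {C,G} (union, +1)
JLNV@4: {A,T} ∪ {C,G} = {A,C,G,T} (union, +1)
GJLNV@4: {A} ∩ {A,C,G,T} = {A} (intersection, +0)
JN@5: {A} ∪ {T} = {A,T} (union, +1)
LV@5: {C} ∩ {C} = {C} (intersection, +0)
JLNV@5: {A,T} ∪ {C} = {A,C,T} (union, +1)
GJLNV@5: {C} ∩ {A,C,T} = {C} (intersection, +0)
JN@6: {A} ∪ {T} = {A,T} (union, +1)
LV@6: {A} ∪ {G} = {A,G} (union, +1)
JLNV@6: {A,T} ∩ {A,G} = {A} (intersection, +0)
GJLNV@6: {G} ∪ {A} = {A,G} (union, +1)
per-site changes: [3, 1, 2, 3, 3, 2, 3]; total = 17

3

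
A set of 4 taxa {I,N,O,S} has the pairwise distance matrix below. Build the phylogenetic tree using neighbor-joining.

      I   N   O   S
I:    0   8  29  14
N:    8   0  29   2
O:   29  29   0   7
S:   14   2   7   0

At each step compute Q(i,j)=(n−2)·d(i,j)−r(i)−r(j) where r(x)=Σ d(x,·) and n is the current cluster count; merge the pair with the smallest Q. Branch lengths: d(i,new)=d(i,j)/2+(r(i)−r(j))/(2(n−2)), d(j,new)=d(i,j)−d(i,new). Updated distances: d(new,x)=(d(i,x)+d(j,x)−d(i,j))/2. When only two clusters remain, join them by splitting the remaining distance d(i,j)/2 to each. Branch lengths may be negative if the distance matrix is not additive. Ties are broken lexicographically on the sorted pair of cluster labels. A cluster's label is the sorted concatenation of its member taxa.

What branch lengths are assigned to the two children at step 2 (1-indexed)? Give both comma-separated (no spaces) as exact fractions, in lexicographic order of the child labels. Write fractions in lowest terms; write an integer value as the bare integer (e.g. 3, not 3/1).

step 1: merge (I,N) at d=8, Q=-74; branch lengths I→7, N→1; new cluster IN
  updated: d(IN,O)=25, d(IN,S)=4
step 2: merge (IN,O) at d=25, Q=-36; branch lengths IN→11, O→14; new cluster INO
  updated: d(INO,S)=-7
step 3: merge (INO,S) at d=-7; branch lengths INO→-7/2, S→-7/2; new cluster INOS
final tree: (((I:7,N:1):11,O:14):-7/2,S:-7/2)
total length: 26

11,14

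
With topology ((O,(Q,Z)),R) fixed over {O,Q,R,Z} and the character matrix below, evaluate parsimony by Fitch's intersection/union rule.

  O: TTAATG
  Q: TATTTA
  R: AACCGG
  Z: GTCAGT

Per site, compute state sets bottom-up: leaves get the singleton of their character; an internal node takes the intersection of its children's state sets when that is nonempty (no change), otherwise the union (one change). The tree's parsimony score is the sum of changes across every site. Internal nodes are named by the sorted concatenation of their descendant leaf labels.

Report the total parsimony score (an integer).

12

site 0, node QZ: Q={T} ∪ Z={G} → {G,T} (+1)
site 0, node OQZ: O={T} ∩ QZ={G,T} → {T} (+0)
site 0, node OQRZ: OQZ={T} ∪ R={A} → {A,T} (+1)
site 1, node QZ: Q={A} ∪ Z={T} → {A,T} (+1)
site 1, node OQZ: O={T} ∩ QZ={A,T} → {T} (+0)
site 1, node OQRZ: OQZ={T} ∪ R={A} → {A,T} (+1)
site 2, node QZ: Q={T} ∪ Z={C} → {C,T} (+1)
site 2, node OQZ: O={A} ∪ QZ={C,T} → {A,C,T} (+1)
site 2, node OQRZ: OQZ={A,C,T} ∩ R={C} → {C} (+0)
site 3, node QZ: Q={T} ∪ Z={A} → {A,T} (+1)
site 3, node OQZ: O={A} ∩ QZ={A,T} → {A} (+0)
site 3, node OQRZ: OQZ={A} ∪ R={C} → {A,C} (+1)
site 4, node QZ: Q={T} ∪ Z={G} → {G,T} (+1)
site 4, node OQZ: O={T} ∩ QZ={G,T} → {T} (+0)
site 4, node OQRZ: OQZ={T} ∪ R={G} → {G,T} (+1)
site 5, node QZ: Q={A} ∪ Z={T} → {A,T} (+1)
site 5, node OQZ: O={G} ∪ QZ={A,T} → {A,G,T} (+1)
site 5, node OQRZ: OQZ={A,G,T} ∩ R={G} → {G} (+0)
per-site changes: [2, 2, 2, 2, 2, 2]; total = 12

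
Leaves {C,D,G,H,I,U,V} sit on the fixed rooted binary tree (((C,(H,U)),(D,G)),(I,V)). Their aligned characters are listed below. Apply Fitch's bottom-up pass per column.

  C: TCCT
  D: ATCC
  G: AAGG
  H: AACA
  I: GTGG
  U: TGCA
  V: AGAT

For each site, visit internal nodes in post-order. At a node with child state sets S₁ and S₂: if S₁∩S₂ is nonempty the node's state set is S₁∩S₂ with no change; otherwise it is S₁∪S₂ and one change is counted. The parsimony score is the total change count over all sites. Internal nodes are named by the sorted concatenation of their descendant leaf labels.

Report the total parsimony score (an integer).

[col 0] HU: children H:{A}, U:{T} ∪→ {A,T}; cost 1
[col 0] CHU: children C:{T}, HU:{A,T} ∩→ {T}; cost 0
[col 0] DG: children D:{A}, G:{A} ∩→ {A}; cost 0
[col 0] CDGHU: children CHU:{T}, DG:{A} ∪→ {A,T}; cost 1
[col 0] IV: children I:{G}, V:{A} ∪→ {A,G}; cost 1
[col 0] CDGHIUV: children CDGHU:{A,T}, IV:{A,G} ∩→ {A}; cost 0
[col 1] HU: children H:{A}, U:{G} ∪→ {A,G}; cost 1
[col 1] CHU: children C:{C}, HU:{A,G} ∪→ {A,C,G}; cost 1
[col 1] DG: children D:{T}, G:{A} ∪→ {A,T}; cost 1
[col 1] CDGHU: children CHU:{A,C,G}, DG:{A,T} ∩→ {A}; cost 0
[col 1] IV: children I:{T}, V:{G} ∪→ {G,T}; cost 1
[col 1] CDGHIUV: children CDGHU:{A}, IV:{G,T} ∪→ {A,G,T}; cost 1
[col 2] HU: children H:{C}, U:{C} ∩→ {C}; cost 0
[col 2] CHU: children C:{C}, HU:{C} ∩→ {C}; cost 0
[col 2] DG: children D:{C}, G:{G} ∪→ {C,G}; cost 1
[col 2] CDGHU: children CHU:{C}, DG:{C,G} ∩→ {C}; cost 0
[col 2] IV: children I:{G}, V:{A} ∪→ {A,G}; cost 1
[col 2] CDGHIUV: children CDGHU:{C}, IV:{A,G} ∪→ {A,C,G}; cost 1
[col 3] HU: children H:{A}, U:{A} ∩→ {A}; cost 0
[col 3] CHU: children C:{T}, HU:{A} ∪→ {A,T}; cost 1
[col 3] DG: children D:{C}, G:{G} ∪→ {C,G}; cost 1
[col 3] CDGHU: children CHU:{A,T}, DG:{C,G} ∪→ {A,C,G,T}; cost 1
[col 3] IV: children I:{G}, V:{T} ∪→ {G,T}; cost 1
[col 3] CDGHIUV: children CDGHU:{A,C,G,T}, IV:{G,T} ∩→ {G,T}; cost 0
per-site changes: [3, 5, 3, 4]; total = 15

15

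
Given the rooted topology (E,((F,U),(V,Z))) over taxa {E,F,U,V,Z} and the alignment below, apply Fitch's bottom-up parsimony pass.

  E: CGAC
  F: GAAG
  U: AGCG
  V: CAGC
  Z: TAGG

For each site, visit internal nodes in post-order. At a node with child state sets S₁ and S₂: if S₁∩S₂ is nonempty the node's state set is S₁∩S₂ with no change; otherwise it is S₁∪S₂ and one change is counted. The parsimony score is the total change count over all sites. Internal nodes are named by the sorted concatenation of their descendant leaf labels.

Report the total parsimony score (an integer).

9

FU@0: {G} ∪ {A} = {A,G} (union, +1)
VZ@0: {C} ∪ {T} = {C,T} (union, +1)
FUVZ@0: {A,G} ∪ {C,T} = {A,C,G,T} (union, +1)
EFUVZ@0: {C} ∩ {A,C,G,T} = {C} (intersection, +0)
FU@1: {A} ∪ {G} = {A,G} (union, +1)
VZ@1: {A} ∩ {A} = {A} (intersection, +0)
FUVZ@1: {A,G} ∩ {A} = {A} (intersection, +0)
EFUVZ@1: {G} ∪ {A} = {A,G} (union, +1)
FU@2: {A} ∪ {C} = {A,C} (union, +1)
VZ@2: {G} ∩ {G} = {G} (intersection, +0)
FUVZ@2: {A,C} ∪ {G} = {A,C,G} (union, +1)
EFUVZ@2: {A} ∩ {A,C,G} = {A} (intersection, +0)
FU@3: {G} ∩ {G} = {G} (intersection, +0)
VZ@3: {C} ∪ {G} = {C,G} (union, +1)
FUVZ@3: {G} ∩ {C,G} = {G} (intersection, +0)
EFUVZ@3: {C} ∪ {G} = {C,G} (union, +1)
per-site changes: [3, 2, 2, 2]; total = 9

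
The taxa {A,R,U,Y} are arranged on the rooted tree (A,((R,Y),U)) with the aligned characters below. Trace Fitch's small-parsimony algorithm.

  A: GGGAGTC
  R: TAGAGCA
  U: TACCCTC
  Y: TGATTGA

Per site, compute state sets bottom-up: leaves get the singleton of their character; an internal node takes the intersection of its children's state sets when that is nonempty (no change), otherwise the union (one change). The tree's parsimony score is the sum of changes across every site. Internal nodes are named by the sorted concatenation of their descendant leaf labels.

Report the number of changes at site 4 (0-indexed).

site 0, node RY: R={T} ∩ Y={T} → {T} (+0)
site 0, node RUY: RY={T} ∩ U={T} → {T} (+0)
site 0, node ARUY: A={G} ∪ RUY={T} → {G,T} (+1)
site 1, node RY: R={A} ∪ Y={G} → {A,G} (+1)
site 1, node RUY: RY={A,G} ∩ U={A} → {A} (+0)
site 1, node ARUY: A={G} ∪ RUY={A} → {A,G} (+1)
site 2, node RY: R={G} ∪ Y={A} → {A,G} (+1)
site 2, node RUY: RY={A,G} ∪ U={C} → {A,C,G} (+1)
site 2, node ARUY: A={G} ∩ RUY={A,C,G} → {G} (+0)
site 3, node RY: R={A} ∪ Y={T} → {A,T} (+1)
site 3, node RUY: RY={A,T} ∪ U={C} → {A,C,T} (+1)
site 3, node ARUY: A={A} ∩ RUY={A,C,T} → {A} (+0)
site 4, node RY: R={G} ∪ Y={T} → {G,T} (+1)
site 4, node RUY: RY={G,T} ∪ U={C} → {C,G,T} (+1)
site 4, node ARUY: A={G} ∩ RUY={C,G,T} → {G} (+0)
site 5, node RY: R={C} ∪ Y={G} → {C,G} (+1)
site 5, node RUY: RY={C,G} ∪ U={T} → {C,G,T} (+1)
site 5, node ARUY: A={T} ∩ RUY={C,G,T} → {T} (+0)
site 6, node RY: R={A} ∩ Y={A} → {A} (+0)
site 6, node RUY: RY={A} ∪ U={C} → {A,C} (+1)
site 6, node ARUY: A={C} ∩ RUY={A,C} → {C} (+0)
per-site changes: [1, 2, 2, 2, 2, 2, 1]; total = 12

2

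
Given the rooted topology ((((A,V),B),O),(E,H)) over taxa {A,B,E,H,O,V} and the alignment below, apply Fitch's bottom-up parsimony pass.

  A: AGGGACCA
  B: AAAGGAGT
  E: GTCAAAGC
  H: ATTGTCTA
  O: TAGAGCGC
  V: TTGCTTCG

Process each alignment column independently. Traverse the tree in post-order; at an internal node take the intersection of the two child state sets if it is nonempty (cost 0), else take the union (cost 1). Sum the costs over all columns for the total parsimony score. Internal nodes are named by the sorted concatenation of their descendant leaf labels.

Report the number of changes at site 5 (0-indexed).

3

[col 0] AV: children A:{A}, V:{T} ∪→ {A,T}; cost 1
[col 0] ABV: children AV:{A,T}, B:{A} ∩→ {A}; cost 0
[col 0] ABOV: children ABV:{A}, O:{T} ∪→ {A,T}; cost 1
[col 0] EH: children E:{G}, H:{A} ∪→ {A,G}; cost 1
[col 0] ABEHOV: children ABOV:{A,T}, EH:{A,G} ∩→ {A}; cost 0
[col 1] AV: children A:{G}, V:{T} ∪→ {G,T}; cost 1
[col 1] ABV: children AV:{G,T}, B:{A} ∪→ {A,G,T}; cost 1
[col 1] ABOV: children ABV:{A,G,T}, O:{A} ∩→ {A}; cost 0
[col 1] EH: children E:{T}, H:{T} ∩→ {T}; cost 0
[col 1] ABEHOV: children ABOV:{A}, EH:{T} ∪→ {A,T}; cost 1
[col 2] AV: children A:{G}, V:{G} ∩→ {G}; cost 0
[col 2] ABV: children AV:{G}, B:{A} ∪→ {A,G}; cost 1
[col 2] ABOV: children ABV:{A,G}, O:{G} ∩→ {G}; cost 0
[col 2] EH: children E:{C}, H:{T} ∪→ {C,T}; cost 1
[col 2] ABEHOV: children ABOV:{G}, EH:{C,T} ∪→ {C,G,T}; cost 1
[col 3] AV: children A:{G}, V:{C} ∪→ {C,G}; cost 1
[col 3] ABV: children AV:{C,G}, B:{G} ∩→ {G}; cost 0
[col 3] ABOV: children ABV:{G}, O:{A} ∪→ {A,G}; cost 1
[col 3] EH: children E:{A}, H:{G} ∪→ {A,G}; cost 1
[col 3] ABEHOV: children ABOV:{A,G}, EH:{A,G} ∩→ {A,G}; cost 0
[col 4] AV: children A:{A}, V:{T} ∪→ {A,T}; cost 1
[col 4] ABV: children AV:{A,T}, B:{G} ∪→ {A,G,T}; cost 1
[col 4] ABOV: children ABV:{A,G,T}, O:{G} ∩→ {G}; cost 0
[col 4] EH: children E:{A}, H:{T} ∪→ {A,T}; cost 1
[col 4] ABEHOV: children ABOV:{G}, EH:{A,T} ∪→ {A,G,T}; cost 1
[col 5] AV: children A:{C}, V:{T} ∪→ {C,T}; cost 1
[col 5] ABV: children AV:{C,T}, B:{A} ∪→ {A,C,T}; cost 1
[col 5] ABOV: children ABV:{A,C,T}, O:{C} ∩→ {C}; cost 0
[col 5] EH: children E:{A}, H:{C} ∪→ {A,C}; cost 1
[col 5] ABEHOV: children ABOV:{C}, EH:{A,C} ∩→ {C}; cost 0
[col 6] AV: children A:{C}, V:{C} ∩→ {C}; cost 0
[col 6] ABV: children AV:{C}, B:{G} ∪→ {C,G}; cost 1
[col 6] ABOV: children ABV:{C,G}, O:{G} ∩→ {G}; cost 0
[col 6] EH: children E:{G}, H:{T} ∪→ {G,T}; cost 1
[col 6] ABEHOV: children ABOV:{G}, EH:{G,T} ∩→ {G}; cost 0
[col 7] AV: children A:{A}, V:{G} ∪→ {A,G}; cost 1
[col 7] ABV: children AV:{A,G}, B:{T} ∪→ {A,G,T}; cost 1
[col 7] ABOV: children ABV:{A,G,T}, O:{C} ∪→ {A,C,G,T}; cost 1
[col 7] EH: children E:{C}, H:{A} ∪→ {A,C}; cost 1
[col 7] ABEHOV: children ABOV:{A,C,G,T}, EH:{A,C} ∩→ {A,C}; cost 0
per-site changes: [3, 3, 3, 3, 4, 3, 2, 4]; total = 25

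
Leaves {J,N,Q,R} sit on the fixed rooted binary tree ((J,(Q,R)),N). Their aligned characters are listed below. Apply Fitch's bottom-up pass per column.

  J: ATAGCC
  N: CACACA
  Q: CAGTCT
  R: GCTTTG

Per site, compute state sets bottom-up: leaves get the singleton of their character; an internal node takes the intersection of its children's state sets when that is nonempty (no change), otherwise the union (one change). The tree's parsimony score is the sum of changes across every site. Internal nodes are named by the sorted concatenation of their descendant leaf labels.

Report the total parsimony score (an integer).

13

QR@0: {C} ∪ {G} = {C,G} (union, +1)
JQR@0: {A} ∪ {C,G} = {A,C,G} (union, +1)
JNQR@0: {A,C,G} ∩ {C} = {C} (intersection, +0)
QR@1: {A} ∪ {C} = {A,C} (union, +1)
JQR@1: {T} ∪ {A,C} = {A,C,T} (union, +1)
JNQR@1: {A,C,T} ∩ {A} = {A} (intersection, +0)
QR@2: {G} ∪ {T} = {G,T} (union, +1)
JQR@2: {A} ∪ {G,T} = {A,G,T} (union, +1)
JNQR@2: {A,G,T} ∪ {C} = {A,C,G,T} (union, +1)
QR@3: {T} ∩ {T} = {T} (intersection, +0)
JQR@3: {G} ∪ {T} = {G,T} (union, +1)
JNQR@3: {G,T} ∪ {A} = {A,G,T} (union, +1)
QR@4: {C} ∪ {T} = {C,T} (union, +1)
JQR@4: {C} ∩ {C,T} = {C} (intersection, +0)
JNQR@4: {C} ∩ {C} = {C} (intersection, +0)
QR@5: {T} ∪ {G} = {G,T} (union, +1)
JQR@5: {C} ∪ {G,T} = {C,G,T} (union, +1)
JNQR@5: {C,G,T} ∪ {A} = {A,C,G,T} (union, +1)
per-site changes: [2, 2, 3, 2, 1, 3]; total = 13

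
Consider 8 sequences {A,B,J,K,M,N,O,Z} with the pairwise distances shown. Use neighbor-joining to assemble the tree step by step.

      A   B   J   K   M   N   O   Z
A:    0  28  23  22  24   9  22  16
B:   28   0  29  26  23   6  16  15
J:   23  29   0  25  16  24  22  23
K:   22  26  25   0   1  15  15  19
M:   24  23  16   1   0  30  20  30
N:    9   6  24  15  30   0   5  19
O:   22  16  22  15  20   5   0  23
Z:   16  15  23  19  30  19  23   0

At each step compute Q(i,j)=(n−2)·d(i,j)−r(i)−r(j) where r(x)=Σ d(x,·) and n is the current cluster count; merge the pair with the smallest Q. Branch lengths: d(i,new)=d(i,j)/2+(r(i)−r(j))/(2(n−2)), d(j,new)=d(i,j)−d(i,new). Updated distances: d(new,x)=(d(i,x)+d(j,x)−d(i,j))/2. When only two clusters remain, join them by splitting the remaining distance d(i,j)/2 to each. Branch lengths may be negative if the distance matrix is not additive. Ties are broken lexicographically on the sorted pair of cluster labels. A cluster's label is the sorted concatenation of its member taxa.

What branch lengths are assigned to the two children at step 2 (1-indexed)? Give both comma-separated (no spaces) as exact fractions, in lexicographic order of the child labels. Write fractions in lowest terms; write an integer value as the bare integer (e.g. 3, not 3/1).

63/10,-3/10

1. join K+M (d=1, Q=-261) ⇒ KM; edges |K|=-5/4, |M|=9/4
  updated: d(A,KM)=45/2, d(B,KM)=24, d(J,KM)=20, d(KM,N)=22, d(KM,O)=17, d(KM,Z)=24
2. join B+N (d=6, Q=-173) ⇒ BN; edges |B|=63/10, |N|=-3/10
  updated: d(A,BN)=31/2, d(BN,J)=47/2, d(BN,KM)=20, d(BN,O)=15/2, d(BN,Z)=14
3. join BN+O (d=15/2, Q=-142) ⇒ BNO; edges |BN|=19/8, |O|=41/8
  updated: d(A,BNO)=15, d(BNO,J)=19, d(BNO,KM)=59/4, d(BNO,Z)=59/4
4. join A+Z (d=16, Q=-425/4) ⇒ AZ; edges |A|=187/24, |Z|=197/24
  updated: d(AZ,BNO)=55/8, d(AZ,J)=15, d(AZ,KM)=61/4
5. join AZ+BNO (d=55/8, Q=-64) ⇒ ABNOZ; edges |AZ|=41/16, |BNO|=69/16
  updated: d(ABNOZ,J)=217/16, d(ABNOZ,KM)=185/16
6. join ABNOZ+J (d=217/16, Q=-361/8) ⇒ ABJNOZ; edges |ABNOZ|=41/16, |J|=11
  updated: d(ABJNOZ,KM)=9
7. join ABJNOZ+KM (d=9) ⇒ ABJKMNOZ; edges |ABJNOZ|=9/2, |KM|=9/2
final tree: ((((A:187/24,Z:197/24):41/16,((B:63/10,N:-3/10):19/8,O:41/8):69/16):41/16,J:11):9/2,(K:-5/4,M:9/4):9/2)
total length: 959/16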